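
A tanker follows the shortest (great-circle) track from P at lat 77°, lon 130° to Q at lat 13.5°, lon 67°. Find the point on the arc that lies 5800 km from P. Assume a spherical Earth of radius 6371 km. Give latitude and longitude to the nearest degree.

≈ lat 32°, lon 72°

The haversine formula gives a central angle δ ≈ 1.238 rad (70.9°) between the endpoints. The total great-circle distance is δ·R ≈ 1.238 × 6371 ≈ 7887 km, so the target fraction is f = 5800/7887 ≈ 0.735.
Interpolate at f ≈ 0.735 with slerp weights a = sin((1−f)δ)/sin δ ≈ 0.340, b = sin(fδ)/sin δ ≈ 0.836.
p = a·p₁ + b·p₂ ≈ (0.268, 0.807, 0.527); φ = arcsin(p_z) ≈ 31.79°, λ = atan2(p_y, p_x) ≈ 71.60°.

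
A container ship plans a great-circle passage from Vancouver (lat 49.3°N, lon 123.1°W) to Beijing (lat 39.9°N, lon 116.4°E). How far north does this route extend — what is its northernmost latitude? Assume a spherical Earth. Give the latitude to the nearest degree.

The great circle lies in the plane with unit normal n̂ = (p₁ × p₂)/|p₁ × p₂|.
Here n̂_z ≈ -0.443; the vertex latitude is φ_max = arccos|n̂_z| ≈ 63.7°.

≈ 64°N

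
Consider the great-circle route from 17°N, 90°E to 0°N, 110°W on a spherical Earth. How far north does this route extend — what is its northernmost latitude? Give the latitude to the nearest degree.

≈ 42°N

The great circle lies in the plane with unit normal n̂ = (p₁ × p₂)/|p₁ × p₂|.
Here n̂_z ≈ +0.746; the vertex latitude is φ_max = arccos|n̂_z| ≈ 41.8°.
Check via Clairaut: cos φ_max = |cos φ₁| · sin C = cos(17.0°)·sin(51.2°) ≈ 0.746, again giving ≈ 41.8°.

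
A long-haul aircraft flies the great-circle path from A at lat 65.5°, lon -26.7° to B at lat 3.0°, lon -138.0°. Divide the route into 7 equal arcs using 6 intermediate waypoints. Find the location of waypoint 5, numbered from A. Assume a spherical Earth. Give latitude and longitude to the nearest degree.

≈ lat 28°, lon -126°

From cos δ = sin φ₁ sin φ₂ + cos φ₁ cos φ₂ cos Δλ, the central angle is δ ≈ 1.674 rad (95.9°).
Interpolate at f = 5/7 with slerp weights a = sin((1−f)δ)/sin δ ≈ 0.463, b = sin(fδ)/sin δ ≈ 0.935.
p = a·p₁ + b·p₂ ≈ (-0.523, -0.711, 0.470); φ = arcsin(p_z) ≈ 28.03°, λ = atan2(p_y, p_x) ≈ -126.32°.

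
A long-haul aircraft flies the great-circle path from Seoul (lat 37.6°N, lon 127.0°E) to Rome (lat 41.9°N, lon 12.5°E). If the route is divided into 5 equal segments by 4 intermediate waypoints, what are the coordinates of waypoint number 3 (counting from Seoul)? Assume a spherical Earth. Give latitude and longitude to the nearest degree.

Convert each endpoint to a unit vector on the sphere (x = cos φ cos λ, y = cos φ sin λ, z = sin φ).
The central angle between the endpoints is δ = arccos(p₁·p₂) ≈ 1.407 rad (80.6°).
Interpolate at f = 3/5 with slerp weights a = sin((1−f)δ)/sin δ ≈ 0.541, b = sin(fδ)/sin δ ≈ 0.758.
p = a·p₁ + b·p₂ ≈ (0.293, 0.464, 0.836); φ = arcsin(p_z) ≈ 56.71°, λ = atan2(p_y, p_x) ≈ 57.77°.

≈ lat 57°N, lon 58°E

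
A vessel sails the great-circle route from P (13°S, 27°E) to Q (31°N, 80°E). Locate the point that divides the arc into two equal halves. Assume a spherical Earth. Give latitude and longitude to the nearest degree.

From cos δ = sin φ₁ sin φ₂ + cos φ₁ cos φ₂ cos Δλ, the central angle is δ ≈ 1.174 rad (67.2°).
Interpolate at f = 1/2 with slerp weights a = sin((1−f)δ)/sin δ ≈ 0.600, b = sin(fδ)/sin δ ≈ 0.600.
p = a·p₁ + b·p₂ ≈ (0.611, 0.772, 0.174); φ = arcsin(p_z) ≈ 10.03°, λ = atan2(p_y, p_x) ≈ 51.67°.

≈ (10°N, 52°E)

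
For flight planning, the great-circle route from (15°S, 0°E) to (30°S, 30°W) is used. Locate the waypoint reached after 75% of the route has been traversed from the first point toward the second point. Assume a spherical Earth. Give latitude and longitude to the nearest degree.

≈ (27°S, 22°W)

Write both endpoints as unit vectors p₁, p₂ with components (cos φ cos λ, cos φ sin λ, sin φ).
The central angle between the endpoints is δ = arccos(p₁·p₂) ≈ 0.547 rad (31.4°).
Interpolate at f = 0.75 with slerp weights a = sin((1−f)δ)/sin δ ≈ 0.262, b = sin(fδ)/sin δ ≈ 0.767.
p = a·p₁ + b·p₂ ≈ (0.828, -0.332, -0.451); φ = arcsin(p_z) ≈ -26.82°, λ = atan2(p_y, p_x) ≈ -21.84°.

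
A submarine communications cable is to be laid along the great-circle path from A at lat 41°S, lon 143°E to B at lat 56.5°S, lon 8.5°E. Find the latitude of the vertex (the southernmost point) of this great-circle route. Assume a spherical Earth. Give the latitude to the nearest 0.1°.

The great circle lies in the plane with unit normal n̂ = (p₁ × p₂)/|p₁ × p₂|.
Here n̂_z ≈ -0.307; the vertex latitude is φ_max = arccos|n̂_z| ≈ 72.1°.
Check via Clairaut: cos φ_max = |cos φ₁| · sin C = cos(41.0°)·sin(156.0°) ≈ 0.307, again giving ≈ 72.1°.

≈ 72.1°S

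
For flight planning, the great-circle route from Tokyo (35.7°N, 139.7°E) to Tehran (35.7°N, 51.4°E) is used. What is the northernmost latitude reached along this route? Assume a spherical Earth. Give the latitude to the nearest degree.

The great circle lies in the plane with unit normal n̂ = (p₁ × p₂)/|p₁ × p₂|.
Here n̂_z ≈ -0.707; the vertex latitude is φ_max = arccos|n̂_z| ≈ 45.0°.

≈ 45°N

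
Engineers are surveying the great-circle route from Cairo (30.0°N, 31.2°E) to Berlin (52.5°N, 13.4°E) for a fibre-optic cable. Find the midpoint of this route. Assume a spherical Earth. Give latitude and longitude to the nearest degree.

Write both endpoints as unit vectors p₁, p₂ with components (cos φ cos λ, cos φ sin λ, sin φ).
The central angle between the endpoints is δ = arccos(p₁·p₂) ≈ 0.454 rad (26.0°).
Interpolate at f = 1/2 with slerp weights a = sin((1−f)δ)/sin δ ≈ 0.513, b = sin(fδ)/sin δ ≈ 0.513.
p = a·p₁ + b·p₂ ≈ (0.684, 0.303, 0.664); φ = arcsin(p_z) ≈ 41.58°, λ = atan2(p_y, p_x) ≈ 23.86°.

≈ (42°N, 24°E)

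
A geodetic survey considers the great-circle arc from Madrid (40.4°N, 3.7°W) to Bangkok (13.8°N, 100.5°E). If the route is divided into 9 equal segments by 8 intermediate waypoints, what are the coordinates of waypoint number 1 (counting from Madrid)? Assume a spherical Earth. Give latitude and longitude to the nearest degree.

Write both endpoints as unit vectors p₁, p₂ with components (cos φ cos λ, cos φ sin λ, sin φ).
The central angle between the endpoints is δ = arccos(p₁·p₂) ≈ 1.598 rad (91.5°).
Interpolate at f = 1/9 with slerp weights a = sin((1−f)δ)/sin δ ≈ 0.989, b = sin(fδ)/sin δ ≈ 0.177.
p = a·p₁ + b·p₂ ≈ (0.720, 0.120, 0.683); φ = arcsin(p_z) ≈ 43.09°, λ = atan2(p_y, p_x) ≈ 9.46°.

≈ 43°N, 9°E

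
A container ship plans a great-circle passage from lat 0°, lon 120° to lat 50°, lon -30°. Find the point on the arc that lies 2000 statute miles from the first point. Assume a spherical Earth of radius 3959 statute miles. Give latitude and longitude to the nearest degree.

The haversine formula gives a central angle δ ≈ 2.161 rad (123.8°) between the endpoints. The total great-circle distance is δ·R ≈ 2.161 × 3959 ≈ 8556 mi, so the target fraction is f = 2000/8556 ≈ 0.234.
Interpolate at f ≈ 0.234 with slerp weights a = sin((1−f)δ)/sin δ ≈ 1.199, b = sin(fδ)/sin δ ≈ 0.583.
p = a·p₁ + b·p₂ ≈ (-0.275, 0.851, 0.446); φ = arcsin(p_z) ≈ 26.51°, λ = atan2(p_y, p_x) ≈ 107.92°.

≈ lat 27°, lon 108°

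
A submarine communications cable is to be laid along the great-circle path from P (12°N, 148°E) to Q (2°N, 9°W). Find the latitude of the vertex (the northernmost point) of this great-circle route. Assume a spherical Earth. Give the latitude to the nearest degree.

The great circle lies in the plane with unit normal n̂ = (p₁ × p₂)/|p₁ × p₂|.
Here n̂_z ≈ -0.847; the vertex latitude is φ_max = arccos|n̂_z| ≈ 32.1°.
Check via Clairaut: cos φ_max = |cos φ₁| · sin C = cos(12.0°)·sin(60.0°) ≈ 0.847, again giving ≈ 32.1°.

≈ 32°N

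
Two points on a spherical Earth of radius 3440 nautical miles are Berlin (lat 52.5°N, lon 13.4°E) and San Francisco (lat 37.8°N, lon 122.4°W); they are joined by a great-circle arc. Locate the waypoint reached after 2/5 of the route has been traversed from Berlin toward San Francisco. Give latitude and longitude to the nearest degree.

Write both endpoints as unit vectors p₁, p₂ with components (cos φ cos λ, cos φ sin λ, sin φ).
The central angle between the endpoints is δ = arccos(p₁·p₂) ≈ 1.429 rad (81.9°).
Interpolate at f = 2/5 with slerp weights a = sin((1−f)δ)/sin δ ≈ 0.764, b = sin(fδ)/sin δ ≈ 0.546.
p = a·p₁ + b·p₂ ≈ (0.221, -0.257, 0.941); φ = arcsin(p_z) ≈ 70.20°, λ = atan2(p_y, p_x) ≈ -49.29°.

≈ lat 70°N, lon 49°W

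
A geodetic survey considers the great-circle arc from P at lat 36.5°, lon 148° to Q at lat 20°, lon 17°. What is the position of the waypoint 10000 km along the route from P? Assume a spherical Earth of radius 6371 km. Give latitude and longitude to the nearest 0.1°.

From cos δ = sin φ₁ sin φ₂ + cos φ₁ cos φ₂ cos Δλ, the central angle is δ ≈ 1.867 rad (107.0°). The total great-circle distance is δ·R ≈ 1.867 × 6371 ≈ 11896 km, so the target fraction is f = 10000/11896 ≈ 0.841.
Interpolate at f ≈ 0.841 with slerp weights a = sin((1−f)δ)/sin δ ≈ 0.307, b = sin(fδ)/sin δ ≈ 1.046.
p = a·p₁ + b·p₂ ≈ (0.731, 0.418, 0.540); φ = arcsin(p_z) ≈ 32.68°, λ = atan2(p_y, p_x) ≈ 29.77°.

≈ lat 32.7°, lon 29.8°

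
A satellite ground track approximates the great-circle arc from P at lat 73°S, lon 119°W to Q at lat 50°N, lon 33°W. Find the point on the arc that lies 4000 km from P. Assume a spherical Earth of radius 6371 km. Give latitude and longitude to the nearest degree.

≈ lat 45°S, lon 69°W

The haversine formula gives a central angle δ ≈ 2.374 rad (136.0°) between the endpoints. The total great-circle distance is δ·R ≈ 2.374 × 6371 ≈ 15124 km, so the target fraction is f = 4000/15124 ≈ 0.264.
Interpolate at f ≈ 0.264 with slerp weights a = sin((1−f)δ)/sin δ ≈ 1.418, b = sin(fδ)/sin δ ≈ 0.846.
p = a·p₁ + b·p₂ ≈ (0.255, -0.659, -0.708); φ = arcsin(p_z) ≈ -45.07°, λ = atan2(p_y, p_x) ≈ -68.84°.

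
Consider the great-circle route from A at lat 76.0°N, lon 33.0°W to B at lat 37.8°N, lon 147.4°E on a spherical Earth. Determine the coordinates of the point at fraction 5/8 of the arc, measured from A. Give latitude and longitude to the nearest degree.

≈ lat 63°N, lon 147°E

Convert each endpoint to a unit vector on the sphere (x = cos φ cos λ, y = cos φ sin λ, z = sin φ).
The central angle between the endpoints is δ = arccos(p₁·p₂) ≈ 1.155 rad (66.2°).
Interpolate at f = 5/8 with slerp weights a = sin((1−f)δ)/sin δ ≈ 0.459, b = sin(fδ)/sin δ ≈ 0.722.
p = a·p₁ + b·p₂ ≈ (-0.388, 0.247, 0.888); φ = arcsin(p_z) ≈ 62.62°, λ = atan2(p_y, p_x) ≈ 147.50°.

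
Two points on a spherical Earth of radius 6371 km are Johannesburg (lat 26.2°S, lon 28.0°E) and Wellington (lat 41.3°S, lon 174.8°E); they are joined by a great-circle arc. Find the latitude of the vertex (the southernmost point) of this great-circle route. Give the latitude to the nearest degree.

The great circle lies in the plane with unit normal n̂ = (p₁ × p₂)/|p₁ × p₂|.
Here n̂_z ≈ +0.384; the vertex latitude is φ_max = arccos|n̂_z| ≈ 67.4°.

≈ 67°S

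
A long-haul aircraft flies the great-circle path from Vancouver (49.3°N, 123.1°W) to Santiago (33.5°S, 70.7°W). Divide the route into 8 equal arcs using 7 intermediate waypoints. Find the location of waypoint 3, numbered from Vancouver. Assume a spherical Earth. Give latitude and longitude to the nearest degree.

Write both endpoints as unit vectors p₁, p₂ with components (cos φ cos λ, cos φ sin λ, sin φ).
The central angle between the endpoints is δ = arccos(p₁·p₂) ≈ 1.658 rad (95.0°).
Interpolate at f = 3/8 with slerp weights a = sin((1−f)δ)/sin δ ≈ 0.864, b = sin(fδ)/sin δ ≈ 0.585.
p = a·p₁ + b·p₂ ≈ (-0.146, -0.932, 0.332); φ = arcsin(p_z) ≈ 19.40°, λ = atan2(p_y, p_x) ≈ -98.93°.

≈ (19°N, 99°W)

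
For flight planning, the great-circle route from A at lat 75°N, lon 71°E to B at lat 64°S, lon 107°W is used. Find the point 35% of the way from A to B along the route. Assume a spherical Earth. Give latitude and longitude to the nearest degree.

From cos δ = sin φ₁ sin φ₂ + cos φ₁ cos φ₂ cos Δλ, the central angle is δ ≈ 2.949 rad (169.0°).
Interpolate at f = 0.35 with slerp weights a = sin((1−f)δ)/sin δ ≈ 4.921, b = sin(fδ)/sin δ ≈ 4.491.
p = a·p₁ + b·p₂ ≈ (-0.161, -0.678, 0.717); φ = arcsin(p_z) ≈ 45.80°, λ = atan2(p_y, p_x) ≈ -103.34°.

≈ lat 46°N, lon 103°W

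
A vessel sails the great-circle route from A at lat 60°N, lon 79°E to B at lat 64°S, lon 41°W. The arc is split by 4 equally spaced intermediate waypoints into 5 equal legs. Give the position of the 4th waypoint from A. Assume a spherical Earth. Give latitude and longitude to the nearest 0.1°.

The haversine formula gives a central angle δ ≈ 2.664 rad (152.6°) between the endpoints.
Interpolate at f = 4/5 with slerp weights a = sin((1−f)δ)/sin δ ≈ 1.104, b = sin(fδ)/sin δ ≈ 1.842.
p = a·p₁ + b·p₂ ≈ (0.715, 0.012, -0.699); φ = arcsin(p_z) ≈ -44.36°, λ = atan2(p_y, p_x) ≈ 0.98°.

≈ lat 44.4°S, lon 1.0°E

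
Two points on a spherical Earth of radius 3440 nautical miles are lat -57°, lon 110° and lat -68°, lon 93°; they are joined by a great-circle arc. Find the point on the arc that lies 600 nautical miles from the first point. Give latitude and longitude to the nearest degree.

Convert each endpoint to a unit vector on the sphere (x = cos φ cos λ, y = cos φ sin λ, z = sin φ).
The central angle between the endpoints is δ = arccos(p₁·p₂) ≈ 0.234 rad (13.4°). The total great-circle distance is δ·R ≈ 0.234 × 3440 ≈ 805 nmi, so the target fraction is f = 600/805 ≈ 0.745.
Interpolate at f ≈ 0.745 with slerp weights a = sin((1−f)δ)/sin δ ≈ 0.257, b = sin(fδ)/sin δ ≈ 0.748.
p = a·p₁ + b·p₂ ≈ (-0.063, 0.411, -0.909); φ = arcsin(p_z) ≈ -65.40°, λ = atan2(p_y, p_x) ≈ 98.65°.

≈ lat -65°, lon 99°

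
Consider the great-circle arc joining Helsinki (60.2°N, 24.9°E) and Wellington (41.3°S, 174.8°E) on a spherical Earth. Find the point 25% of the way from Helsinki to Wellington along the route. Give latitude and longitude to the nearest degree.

Write both endpoints as unit vectors p₁, p₂ with components (cos φ cos λ, cos φ sin λ, sin φ).
The central angle between the endpoints is δ = arccos(p₁·p₂) ≈ 2.681 rad (153.6°).
Interpolate at f = 0.25 with slerp weights a = sin((1−f)δ)/sin δ ≈ 2.035, b = sin(fδ)/sin δ ≈ 1.397.
p = a·p₁ + b·p₂ ≈ (-0.128, 0.521, 0.844); φ = arcsin(p_z) ≈ 57.56°, λ = atan2(p_y, p_x) ≈ 103.79°.

≈ 58°N, 104°E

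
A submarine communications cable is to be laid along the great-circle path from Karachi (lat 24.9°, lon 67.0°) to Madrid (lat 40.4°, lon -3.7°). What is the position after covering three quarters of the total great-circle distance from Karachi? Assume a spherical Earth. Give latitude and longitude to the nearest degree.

≈ lat 41°, lon 16°

From cos δ = sin φ₁ sin φ₂ + cos φ₁ cos φ₂ cos Δλ, the central angle is δ ≈ 1.046 rad (59.9°).
Interpolate at f = 3/4 with slerp weights a = sin((1−f)δ)/sin δ ≈ 0.299, b = sin(fδ)/sin δ ≈ 0.816.
p = a·p₁ + b·p₂ ≈ (0.726, 0.209, 0.655); φ = arcsin(p_z) ≈ 40.91°, λ = atan2(p_y, p_x) ≈ 16.08°.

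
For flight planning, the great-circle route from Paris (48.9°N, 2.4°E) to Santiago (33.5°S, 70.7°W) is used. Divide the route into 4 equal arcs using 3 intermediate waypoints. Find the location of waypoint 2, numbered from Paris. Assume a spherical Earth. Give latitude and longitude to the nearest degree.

≈ 10°N, 39°W

Write both endpoints as unit vectors p₁, p₂ with components (cos φ cos λ, cos φ sin λ, sin φ).
The central angle between the endpoints is δ = arccos(p₁·p₂) ≈ 1.830 rad (104.9°).
Interpolate at f = 2/4 with slerp weights a = sin((1−f)δ)/sin δ ≈ 0.820, b = sin(fδ)/sin δ ≈ 0.820.
p = a·p₁ + b·p₂ ≈ (0.765, -0.623, 0.165); φ = arcsin(p_z) ≈ 9.52°, λ = atan2(p_y, p_x) ≈ -39.16°.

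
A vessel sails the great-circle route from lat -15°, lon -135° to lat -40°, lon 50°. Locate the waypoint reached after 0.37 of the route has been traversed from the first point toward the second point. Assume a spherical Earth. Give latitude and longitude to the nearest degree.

From cos δ = sin φ₁ sin φ₂ + cos φ₁ cos φ₂ cos Δλ, the central angle is δ ≈ 2.178 rad (124.8°).
Interpolate at f = 0.37 with slerp weights a = sin((1−f)δ)/sin δ ≈ 1.194, b = sin(fδ)/sin δ ≈ 0.879.
p = a·p₁ + b·p₂ ≈ (-0.383, -0.300, -0.874); φ = arcsin(p_z) ≈ -60.90°, λ = atan2(p_y, p_x) ≈ -141.93°.

≈ lat -61°, lon -142°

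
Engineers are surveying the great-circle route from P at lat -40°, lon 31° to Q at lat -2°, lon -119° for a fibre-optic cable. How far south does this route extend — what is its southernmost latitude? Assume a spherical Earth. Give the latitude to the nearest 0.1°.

The great circle lies in the plane with unit normal n̂ = (p₁ × p₂)/|p₁ × p₂|.
Here n̂_z ≈ -0.498; the vertex latitude is φ_max = arccos|n̂_z| ≈ 60.1°.
Check via Clairaut: cos φ_max = |cos φ₁| · sin C = cos(40.0°)·sin(139.4°) ≈ 0.498, again giving ≈ 60.1°.

≈ -60.1°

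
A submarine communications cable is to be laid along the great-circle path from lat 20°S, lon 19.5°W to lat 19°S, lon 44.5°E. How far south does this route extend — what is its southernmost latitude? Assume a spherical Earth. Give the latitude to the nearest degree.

≈ 23°S

The great circle lies in the plane with unit normal n̂ = (p₁ × p₂)/|p₁ × p₂|.
Here n̂_z ≈ +0.923; the vertex latitude is φ_max = arccos|n̂_z| ≈ 22.7°.
Check via Clairaut: cos φ_max = |cos φ₁| · sin C = cos(20.0°)·sin(100.9°) ≈ 0.923, again giving ≈ 22.7°.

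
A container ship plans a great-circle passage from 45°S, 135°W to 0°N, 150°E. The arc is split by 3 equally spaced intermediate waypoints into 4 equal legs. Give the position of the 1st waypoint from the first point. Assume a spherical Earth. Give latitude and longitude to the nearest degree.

The haversine formula gives a central angle δ ≈ 1.387 rad (79.5°) between the endpoints.
Interpolate at f = 1/4 with slerp weights a = sin((1−f)δ)/sin δ ≈ 0.877, b = sin(fδ)/sin δ ≈ 0.346.
p = a·p₁ + b·p₂ ≈ (-0.738, -0.266, -0.620); φ = arcsin(p_z) ≈ -38.34°, λ = atan2(p_y, p_x) ≈ -160.19°.

≈ 38°S, 160°W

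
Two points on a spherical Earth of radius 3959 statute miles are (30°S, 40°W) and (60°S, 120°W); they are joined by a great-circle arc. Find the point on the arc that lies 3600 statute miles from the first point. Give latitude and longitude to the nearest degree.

≈ (60°S, 105°W)

From cos δ = sin φ₁ sin φ₂ + cos φ₁ cos φ₂ cos Δλ, the central angle is δ ≈ 1.038 rad (59.5°). The total great-circle distance is δ·R ≈ 1.038 × 3959 ≈ 4108 mi, so the target fraction is f = 3600/4108 ≈ 0.876.
Interpolate at f ≈ 0.876 with slerp weights a = sin((1−f)δ)/sin δ ≈ 0.149, b = sin(fδ)/sin δ ≈ 0.916.
p = a·p₁ + b·p₂ ≈ (-0.130, -0.479, -0.868); φ = arcsin(p_z) ≈ -60.20°, λ = atan2(p_y, p_x) ≈ -105.22°.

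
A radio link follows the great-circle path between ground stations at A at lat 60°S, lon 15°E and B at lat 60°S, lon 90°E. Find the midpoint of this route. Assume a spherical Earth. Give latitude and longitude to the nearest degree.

≈ lat 65°S, lon 52°E

The haversine formula gives a central angle δ ≈ 0.619 rad (35.4°) between the endpoints.
Interpolate at f = 1/2 with slerp weights a = sin((1−f)δ)/sin δ ≈ 0.525, b = sin(fδ)/sin δ ≈ 0.525.
p = a·p₁ + b·p₂ ≈ (0.254, 0.330, -0.909); φ = arcsin(p_z) ≈ -65.39°, λ = atan2(p_y, p_x) ≈ 52.50°.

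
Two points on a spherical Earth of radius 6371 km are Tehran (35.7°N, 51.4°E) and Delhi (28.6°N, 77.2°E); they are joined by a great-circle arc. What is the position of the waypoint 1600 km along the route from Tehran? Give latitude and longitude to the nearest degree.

Convert each endpoint to a unit vector on the sphere (x = cos φ cos λ, y = cos φ sin λ, z = sin φ).
The central angle between the endpoints is δ = arccos(p₁·p₂) ≈ 0.399 rad (22.9°). The total great-circle distance is δ·R ≈ 0.399 × 6371 ≈ 2545 km, so the target fraction is f = 1600/2545 ≈ 0.629.
Interpolate at f ≈ 0.629 with slerp weights a = sin((1−f)δ)/sin δ ≈ 0.380, b = sin(fδ)/sin δ ≈ 0.639.
p = a·p₁ + b·p₂ ≈ (0.317, 0.788, 0.528); φ = arcsin(p_z) ≈ 31.84°, λ = atan2(p_y, p_x) ≈ 68.10°.

≈ (32°N, 68°E)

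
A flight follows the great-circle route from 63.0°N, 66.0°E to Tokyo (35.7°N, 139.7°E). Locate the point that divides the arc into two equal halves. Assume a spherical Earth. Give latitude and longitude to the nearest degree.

From cos δ = sin φ₁ sin φ₂ + cos φ₁ cos φ₂ cos Δλ, the central angle is δ ≈ 0.898 rad (51.4°).
Interpolate at f = 1/2 with slerp weights a = sin((1−f)δ)/sin δ ≈ 0.555, b = sin(fδ)/sin δ ≈ 0.555.
p = a·p₁ + b·p₂ ≈ (-0.241, 0.522, 0.818); φ = arcsin(p_z) ≈ 54.92°, λ = atan2(p_y, p_x) ≈ 114.82°.

≈ 55°N, 115°E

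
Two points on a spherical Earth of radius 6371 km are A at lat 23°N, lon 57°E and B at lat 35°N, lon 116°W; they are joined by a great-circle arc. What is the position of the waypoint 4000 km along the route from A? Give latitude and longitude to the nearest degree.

≈ lat 59°N, lon 49°E

From cos δ = sin φ₁ sin φ₂ + cos φ₁ cos φ₂ cos Δλ, the central angle is δ ≈ 2.123 rad (121.6°). The total great-circle distance is δ·R ≈ 2.123 × 6371 ≈ 13524 km, so the target fraction is f = 4000/13524 ≈ 0.296.
Interpolate at f ≈ 0.296 with slerp weights a = sin((1−f)δ)/sin δ ≈ 1.171, b = sin(fδ)/sin δ ≈ 0.690.
p = a·p₁ + b·p₂ ≈ (0.339, 0.396, 0.853); φ = arcsin(p_z) ≈ 58.56°, λ = atan2(p_y, p_x) ≈ 49.41°.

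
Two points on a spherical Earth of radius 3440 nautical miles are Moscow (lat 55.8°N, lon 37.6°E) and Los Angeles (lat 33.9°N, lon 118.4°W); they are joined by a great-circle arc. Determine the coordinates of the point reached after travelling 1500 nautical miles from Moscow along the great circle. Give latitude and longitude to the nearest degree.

The haversine formula gives a central angle δ ≈ 1.536 rad (88.0°) between the endpoints. The total great-circle distance is δ·R ≈ 1.536 × 3440 ≈ 5283 nmi, so the target fraction is f = 1500/5283 ≈ 0.284.
Interpolate at f ≈ 0.284 with slerp weights a = sin((1−f)δ)/sin δ ≈ 0.892, b = sin(fδ)/sin δ ≈ 0.423.
p = a·p₁ + b·p₂ ≈ (0.230, -0.003, 0.973); φ = arcsin(p_z) ≈ 76.69°, λ = atan2(p_y, p_x) ≈ -0.69°.

≈ lat 77°N, lon 1°W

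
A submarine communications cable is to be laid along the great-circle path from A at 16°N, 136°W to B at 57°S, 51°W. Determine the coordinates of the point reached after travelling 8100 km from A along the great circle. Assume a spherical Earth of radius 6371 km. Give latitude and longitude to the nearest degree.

Write both endpoints as unit vectors p₁, p₂ with components (cos φ cos λ, cos φ sin λ, sin φ).
The central angle between the endpoints is δ = arccos(p₁·p₂) ≈ 1.757 rad (100.7°). The total great-circle distance is δ·R ≈ 1.757 × 6371 ≈ 11197 km, so the target fraction is f = 8100/11197 ≈ 0.723.
Interpolate at f ≈ 0.723 with slerp weights a = sin((1−f)δ)/sin δ ≈ 0.475, b = sin(fδ)/sin δ ≈ 0.972.
p = a·p₁ + b·p₂ ≈ (0.005, -0.729, -0.684); φ = arcsin(p_z) ≈ -43.20°, λ = atan2(p_y, p_x) ≈ -89.64°.

≈ 43°S, 90°W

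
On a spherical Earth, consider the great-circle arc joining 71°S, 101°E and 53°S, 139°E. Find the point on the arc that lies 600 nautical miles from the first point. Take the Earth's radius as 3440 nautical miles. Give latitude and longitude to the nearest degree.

≈ 65°S, 122°E

The haversine formula gives a central angle δ ≈ 0.429 rad (24.6°) between the endpoints. The total great-circle distance is δ·R ≈ 0.429 × 3440 ≈ 1475 nmi, so the target fraction is f = 600/1475 ≈ 0.407.
Interpolate at f ≈ 0.407 with slerp weights a = sin((1−f)δ)/sin δ ≈ 0.605, b = sin(fδ)/sin δ ≈ 0.417.
p = a·p₁ + b·p₂ ≈ (-0.227, 0.358, -0.906); φ = arcsin(p_z) ≈ -64.90°, λ = atan2(p_y, p_x) ≈ 122.39°.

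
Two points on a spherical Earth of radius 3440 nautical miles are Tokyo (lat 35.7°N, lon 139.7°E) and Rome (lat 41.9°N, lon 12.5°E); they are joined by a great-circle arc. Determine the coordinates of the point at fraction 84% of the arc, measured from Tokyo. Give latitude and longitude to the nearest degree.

≈ lat 52°N, lon 27°E

Convert each endpoint to a unit vector on the sphere (x = cos φ cos λ, y = cos φ sin λ, z = sin φ).
The central angle between the endpoints is δ = arccos(p₁·p₂) ≈ 1.547 rad (88.6°).
Interpolate at f = 0.84 with slerp weights a = sin((1−f)δ)/sin δ ≈ 0.245, b = sin(fδ)/sin δ ≈ 0.964.
p = a·p₁ + b·p₂ ≈ (0.548, 0.284, 0.786); φ = arcsin(p_z) ≈ 51.86°, λ = atan2(p_y, p_x) ≈ 27.37°.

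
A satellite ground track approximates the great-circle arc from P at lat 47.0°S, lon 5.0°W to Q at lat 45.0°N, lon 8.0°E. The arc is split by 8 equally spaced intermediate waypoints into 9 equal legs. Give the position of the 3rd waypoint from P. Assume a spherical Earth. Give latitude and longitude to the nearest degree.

≈ lat 16°S, lon 0°E

From cos δ = sin φ₁ sin φ₂ + cos φ₁ cos φ₂ cos Δλ, the central angle is δ ≈ 1.618 rad (92.7°).
Interpolate at f = 3/9 with slerp weights a = sin((1−f)δ)/sin δ ≈ 0.882, b = sin(fδ)/sin δ ≈ 0.514.
p = a·p₁ + b·p₂ ≈ (0.959, -0.002, -0.282); φ = arcsin(p_z) ≈ -16.36°, λ = atan2(p_y, p_x) ≈ -0.11°.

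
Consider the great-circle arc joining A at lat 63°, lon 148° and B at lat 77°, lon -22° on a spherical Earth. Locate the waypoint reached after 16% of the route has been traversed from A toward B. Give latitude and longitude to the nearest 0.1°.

Write both endpoints as unit vectors p₁, p₂ with components (cos φ cos λ, cos φ sin λ, sin φ).
The central angle between the endpoints is δ = arccos(p₁·p₂) ≈ 0.696 rad (39.9°).
Interpolate at f = 0.16 with slerp weights a = sin((1−f)δ)/sin δ ≈ 0.861, b = sin(fδ)/sin δ ≈ 0.173.
p = a·p₁ + b·p₂ ≈ (-0.295, 0.192, 0.936); φ = arcsin(p_z) ≈ 69.36°, λ = atan2(p_y, p_x) ≈ 146.90°.

≈ lat 69.4°, lon 146.9°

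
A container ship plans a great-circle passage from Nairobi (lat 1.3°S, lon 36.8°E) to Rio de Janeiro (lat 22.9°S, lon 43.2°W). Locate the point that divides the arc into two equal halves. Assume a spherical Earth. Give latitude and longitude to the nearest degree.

Write both endpoints as unit vectors p₁, p₂ with components (cos φ cos λ, cos φ sin λ, sin φ).
The central angle between the endpoints is δ = arccos(p₁·p₂) ≈ 1.401 rad (80.3°).
Interpolate at f = 1/2 with slerp weights a = sin((1−f)δ)/sin δ ≈ 0.654, b = sin(fδ)/sin δ ≈ 0.654.
p = a·p₁ + b·p₂ ≈ (0.963, -0.021, -0.269); φ = arcsin(p_z) ≈ -15.63°, λ = atan2(p_y, p_x) ≈ -1.23°.

≈ lat 16°S, lon 1°W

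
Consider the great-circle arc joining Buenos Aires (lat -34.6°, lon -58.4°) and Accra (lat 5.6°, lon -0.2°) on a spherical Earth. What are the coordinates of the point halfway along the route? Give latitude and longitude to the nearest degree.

≈ lat -16°, lon -26°

Write both endpoints as unit vectors p₁, p₂ with components (cos φ cos λ, cos φ sin λ, sin φ).
The central angle between the endpoints is δ = arccos(p₁·p₂) ≈ 1.185 rad (67.9°).
Interpolate at f = 1/2 with slerp weights a = sin((1−f)δ)/sin δ ≈ 0.603, b = sin(fδ)/sin δ ≈ 0.603.
p = a·p₁ + b·p₂ ≈ (0.860, -0.425, -0.283); φ = arcsin(p_z) ≈ -16.47°, λ = atan2(p_y, p_x) ≈ -26.28°.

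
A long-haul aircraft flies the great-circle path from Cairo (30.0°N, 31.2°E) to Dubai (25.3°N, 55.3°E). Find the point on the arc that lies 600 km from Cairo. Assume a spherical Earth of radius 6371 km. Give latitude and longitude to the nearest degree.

≈ (29°N, 37°E)

Write both endpoints as unit vectors p₁, p₂ with components (cos φ cos λ, cos φ sin λ, sin φ).
The central angle between the endpoints is δ = arccos(p₁·p₂) ≈ 0.381 rad (21.8°). The total great-circle distance is δ·R ≈ 0.381 × 6371 ≈ 2426 km, so the target fraction is f = 600/2426 ≈ 0.247.
Interpolate at f ≈ 0.247 with slerp weights a = sin((1−f)δ)/sin δ ≈ 0.761, b = sin(fδ)/sin δ ≈ 0.253.
p = a·p₁ + b·p₂ ≈ (0.694, 0.529, 0.488); φ = arcsin(p_z) ≈ 29.24°, λ = atan2(p_y, p_x) ≈ 37.35°.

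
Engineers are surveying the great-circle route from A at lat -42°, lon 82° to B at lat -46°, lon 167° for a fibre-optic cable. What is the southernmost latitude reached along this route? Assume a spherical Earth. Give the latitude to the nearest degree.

The great circle lies in the plane with unit normal n̂ = (p₁ × p₂)/|p₁ × p₂|.
Here n̂_z ≈ +0.605; the vertex latitude is φ_max = arccos|n̂_z| ≈ 52.8°.

≈ -53°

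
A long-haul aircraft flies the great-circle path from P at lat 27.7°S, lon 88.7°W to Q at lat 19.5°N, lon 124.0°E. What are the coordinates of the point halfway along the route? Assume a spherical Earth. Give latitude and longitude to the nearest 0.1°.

Convert each endpoint to a unit vector on the sphere (x = cos φ cos λ, y = cos φ sin λ, z = sin φ).
The central angle between the endpoints is δ = arccos(p₁·p₂) ≈ 2.601 rad (149.0°).
Interpolate at f = 1/2 with slerp weights a = sin((1−f)δ)/sin δ ≈ 1.873, b = sin(fδ)/sin δ ≈ 1.873.
p = a·p₁ + b·p₂ ≈ (-0.950, -0.194, -0.245); φ = arcsin(p_z) ≈ -14.21°, λ = atan2(p_y, p_x) ≈ -168.44°.

≈ lat 14.2°S, lon 168.4°W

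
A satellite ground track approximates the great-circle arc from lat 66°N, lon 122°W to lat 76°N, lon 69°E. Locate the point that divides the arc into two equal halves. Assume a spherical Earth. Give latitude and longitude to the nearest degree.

≈ lat 85°N, lon 137°W

Write both endpoints as unit vectors p₁, p₂ with components (cos φ cos λ, cos φ sin λ, sin φ).
The central angle between the endpoints is δ = arccos(p₁·p₂) ≈ 0.660 rad (37.8°).
Interpolate at f = 1/2 with slerp weights a = sin((1−f)δ)/sin δ ≈ 0.529, b = sin(fδ)/sin δ ≈ 0.529.
p = a·p₁ + b·p₂ ≈ (-0.068, -0.063, 0.996); φ = arcsin(p_z) ≈ 84.68°, λ = atan2(p_y, p_x) ≈ -137.25°.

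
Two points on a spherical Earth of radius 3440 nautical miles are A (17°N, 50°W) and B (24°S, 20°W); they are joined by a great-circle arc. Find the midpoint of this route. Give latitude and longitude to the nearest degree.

Convert each endpoint to a unit vector on the sphere (x = cos φ cos λ, y = cos φ sin λ, z = sin φ).
The central angle between the endpoints is δ = arccos(p₁·p₂) ≈ 0.879 rad (50.4°).
Interpolate at f = 1/2 with slerp weights a = sin((1−f)δ)/sin δ ≈ 0.553, b = sin(fδ)/sin δ ≈ 0.553.
p = a·p₁ + b·p₂ ≈ (0.814, -0.577, -0.063); φ = arcsin(p_z) ≈ -3.62°, λ = atan2(p_y, p_x) ≈ -35.35°.

≈ (4°S, 35°W)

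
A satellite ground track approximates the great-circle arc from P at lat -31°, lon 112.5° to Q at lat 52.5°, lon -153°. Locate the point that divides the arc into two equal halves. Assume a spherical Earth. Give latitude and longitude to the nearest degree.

From cos δ = sin φ₁ sin φ₂ + cos φ₁ cos φ₂ cos Δλ, the central angle is δ ≈ 2.037 rad (116.7°).
Interpolate at f = 1/2 with slerp weights a = sin((1−f)δ)/sin δ ≈ 0.953, b = sin(fδ)/sin δ ≈ 0.953.
p = a·p₁ + b·p₂ ≈ (-0.830, 0.491, 0.265); φ = arcsin(p_z) ≈ 15.38°, λ = atan2(p_y, p_x) ≈ 149.36°.

≈ lat 15°, lon 149°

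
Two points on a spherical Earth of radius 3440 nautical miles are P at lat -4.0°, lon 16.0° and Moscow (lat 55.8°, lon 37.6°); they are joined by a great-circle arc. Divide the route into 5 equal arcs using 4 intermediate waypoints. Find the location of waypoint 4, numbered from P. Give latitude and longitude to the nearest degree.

≈ lat 44°, lon 30°

Write both endpoints as unit vectors p₁, p₂ with components (cos φ cos λ, cos φ sin λ, sin φ).
The central angle between the endpoints is δ = arccos(p₁·p₂) ≈ 1.089 rad (62.4°).
Interpolate at f = 4/5 with slerp weights a = sin((1−f)δ)/sin δ ≈ 0.244, b = sin(fδ)/sin δ ≈ 0.863.
p = a·p₁ + b·p₂ ≈ (0.618, 0.363, 0.697); φ = arcsin(p_z) ≈ 44.19°, λ = atan2(p_y, p_x) ≈ 30.43°.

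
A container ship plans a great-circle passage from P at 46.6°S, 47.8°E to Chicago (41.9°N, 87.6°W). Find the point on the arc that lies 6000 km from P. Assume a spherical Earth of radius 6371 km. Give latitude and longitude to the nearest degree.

Write both endpoints as unit vectors p₁, p₂ with components (cos φ cos λ, cos φ sin λ, sin φ).
The central angle between the endpoints is δ = arccos(p₁·p₂) ≈ 2.586 rad (148.1°). The total great-circle distance is δ·R ≈ 2.586 × 6371 ≈ 16473 km, so the target fraction is f = 6000/16473 ≈ 0.364.
Interpolate at f ≈ 0.364 with slerp weights a = sin((1−f)δ)/sin δ ≈ 1.890, b = sin(fδ)/sin δ ≈ 1.532.
p = a·p₁ + b·p₂ ≈ (0.920, -0.177, -0.350); φ = arcsin(p_z) ≈ -20.48°, λ = atan2(p_y, p_x) ≈ -10.92°.

≈ 20°S, 11°W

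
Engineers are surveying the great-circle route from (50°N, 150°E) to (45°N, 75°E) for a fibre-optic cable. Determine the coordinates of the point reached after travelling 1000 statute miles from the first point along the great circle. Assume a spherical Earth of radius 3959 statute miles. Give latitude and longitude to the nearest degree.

≈ (54°N, 127°E)

The haversine formula gives a central angle δ ≈ 0.851 rad (48.8°) between the endpoints. The total great-circle distance is δ·R ≈ 0.851 × 3959 ≈ 3369 mi, so the target fraction is f = 1000/3369 ≈ 0.297.
Interpolate at f ≈ 0.297 with slerp weights a = sin((1−f)δ)/sin δ ≈ 0.749, b = sin(fδ)/sin δ ≈ 0.332.
p = a·p₁ + b·p₂ ≈ (-0.356, 0.468, 0.809); φ = arcsin(p_z) ≈ 53.99°, λ = atan2(p_y, p_x) ≈ 127.29°.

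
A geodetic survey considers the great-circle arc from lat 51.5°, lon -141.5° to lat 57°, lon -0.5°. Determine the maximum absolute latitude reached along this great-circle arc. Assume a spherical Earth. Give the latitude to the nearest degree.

≈ 77°

The great circle lies in the plane with unit normal n̂ = (p₁ × p₂)/|p₁ × p₂|.
Here n̂_z ≈ +0.232; the vertex latitude is φ_max = arccos|n̂_z| ≈ 76.6°.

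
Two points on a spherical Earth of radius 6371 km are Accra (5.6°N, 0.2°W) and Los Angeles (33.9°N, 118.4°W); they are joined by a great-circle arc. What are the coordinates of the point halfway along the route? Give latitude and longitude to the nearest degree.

The haversine formula gives a central angle δ ≈ 1.913 rad (109.6°) between the endpoints.
Interpolate at f = 1/2 with slerp weights a = sin((1−f)δ)/sin δ ≈ 0.868, b = sin(fδ)/sin δ ≈ 0.868.
p = a·p₁ + b·p₂ ≈ (0.521, -0.637, 0.569); φ = arcsin(p_z) ≈ 34.66°, λ = atan2(p_y, p_x) ≈ -50.70°.

≈ 35°N, 51°W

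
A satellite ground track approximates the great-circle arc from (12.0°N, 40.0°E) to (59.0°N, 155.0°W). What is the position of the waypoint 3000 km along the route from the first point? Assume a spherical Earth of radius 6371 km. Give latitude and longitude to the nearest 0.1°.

≈ (38.7°N, 44.7°E)

Convert each endpoint to a unit vector on the sphere (x = cos φ cos λ, y = cos φ sin λ, z = sin φ).
The central angle between the endpoints is δ = arccos(p₁·p₂) ≈ 1.884 rad (108.0°). The total great-circle distance is δ·R ≈ 1.884 × 6371 ≈ 12005 km, so the target fraction is f = 3000/12005 ≈ 0.250.
Interpolate at f ≈ 0.250 with slerp weights a = sin((1−f)δ)/sin δ ≈ 1.038, b = sin(fδ)/sin δ ≈ 0.477.
p = a·p₁ + b·p₂ ≈ (0.555, 0.549, 0.625); φ = arcsin(p_z) ≈ 38.66°, λ = atan2(p_y, p_x) ≈ 44.67°.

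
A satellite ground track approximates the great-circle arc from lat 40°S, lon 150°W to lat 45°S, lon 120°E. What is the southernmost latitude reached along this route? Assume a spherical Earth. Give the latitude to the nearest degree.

The great circle lies in the plane with unit normal n̂ = (p₁ × p₂)/|p₁ × p₂|.
Here n̂_z ≈ -0.608; the vertex latitude is φ_max = arccos|n̂_z| ≈ 52.5°.
Check via Clairaut: cos φ_max = |cos φ₁| · sin C = cos(40.0°)·sin(127.5°) ≈ 0.608, again giving ≈ 52.5°.

≈ 53°S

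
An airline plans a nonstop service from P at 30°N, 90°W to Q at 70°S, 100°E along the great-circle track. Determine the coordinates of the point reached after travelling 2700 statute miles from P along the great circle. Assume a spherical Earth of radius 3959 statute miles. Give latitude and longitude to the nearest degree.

≈ 9°S, 93°W

From cos δ = sin φ₁ sin φ₂ + cos φ₁ cos φ₂ cos Δλ, the central angle is δ ≈ 2.436 rad (139.6°). The total great-circle distance is δ·R ≈ 2.436 × 3959 ≈ 9646 mi, so the target fraction is f = 2700/9646 ≈ 0.280.
Interpolate at f ≈ 0.280 with slerp weights a = sin((1−f)δ)/sin δ ≈ 1.517, b = sin(fδ)/sin δ ≈ 0.973.
p = a·p₁ + b·p₂ ≈ (-0.058, -0.986, -0.155); φ = arcsin(p_z) ≈ -8.94°, λ = atan2(p_y, p_x) ≈ -93.35°.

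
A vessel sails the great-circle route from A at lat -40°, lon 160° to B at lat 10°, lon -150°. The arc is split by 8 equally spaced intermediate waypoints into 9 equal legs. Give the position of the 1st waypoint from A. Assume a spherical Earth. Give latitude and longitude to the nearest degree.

≈ lat -35°, lon 168°

The haversine formula gives a central angle δ ≈ 1.188 rad (68.1°) between the endpoints.
Interpolate at f = 1/9 with slerp weights a = sin((1−f)δ)/sin δ ≈ 0.938, b = sin(fδ)/sin δ ≈ 0.142.
p = a·p₁ + b·p₂ ≈ (-0.796, 0.176, -0.579); φ = arcsin(p_z) ≈ -35.35°, λ = atan2(p_y, p_x) ≈ 167.54°.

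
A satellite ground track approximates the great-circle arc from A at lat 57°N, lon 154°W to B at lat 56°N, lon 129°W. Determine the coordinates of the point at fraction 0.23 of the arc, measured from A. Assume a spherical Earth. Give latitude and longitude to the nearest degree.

From cos δ = sin φ₁ sin φ₂ + cos φ₁ cos φ₂ cos Δλ, the central angle is δ ≈ 0.240 rad (13.8°).
Interpolate at f = 0.23 with slerp weights a = sin((1−f)δ)/sin δ ≈ 0.773, b = sin(fδ)/sin δ ≈ 0.232.
p = a·p₁ + b·p₂ ≈ (-0.460, -0.285, 0.841); φ = arcsin(p_z) ≈ 57.22°, λ = atan2(p_y, p_x) ≈ -148.19°.

≈ lat 57°N, lon 148°W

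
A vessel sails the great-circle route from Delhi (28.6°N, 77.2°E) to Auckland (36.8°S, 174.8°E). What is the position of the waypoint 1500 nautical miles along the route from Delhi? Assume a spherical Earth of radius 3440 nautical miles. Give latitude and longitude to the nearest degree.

Write both endpoints as unit vectors p₁, p₂ with components (cos φ cos λ, cos φ sin λ, sin φ).
The central angle between the endpoints is δ = arccos(p₁·p₂) ≈ 1.960 rad (112.3°). The total great-circle distance is δ·R ≈ 1.960 × 3440 ≈ 6743 nmi, so the target fraction is f = 1500/6743 ≈ 0.222.
Interpolate at f ≈ 0.222 with slerp weights a = sin((1−f)δ)/sin δ ≈ 1.080, b = sin(fδ)/sin δ ≈ 0.457.
p = a·p₁ + b·p₂ ≈ (-0.154, 0.958, 0.243); φ = arcsin(p_z) ≈ 14.09°, λ = atan2(p_y, p_x) ≈ 99.14°.

≈ 14°N, 99°E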